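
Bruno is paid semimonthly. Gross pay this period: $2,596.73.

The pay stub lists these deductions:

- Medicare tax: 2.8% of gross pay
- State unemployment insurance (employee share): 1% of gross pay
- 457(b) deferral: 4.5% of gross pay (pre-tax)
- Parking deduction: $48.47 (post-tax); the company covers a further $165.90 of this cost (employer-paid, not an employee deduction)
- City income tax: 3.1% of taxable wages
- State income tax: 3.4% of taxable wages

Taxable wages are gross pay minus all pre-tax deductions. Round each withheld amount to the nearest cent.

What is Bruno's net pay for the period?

457(b) deferral: $2,596.73 × 0.045 = $116.85
Taxable wages = $2,596.73 − $116.85 = $2,479.88
State income tax: $2,479.88 × 0.034 = $84.32
City income tax: $2,479.88 × 0.031 = $76.88
State unemployment insurance (employee share): $2,596.73 × 0.01 = $25.97
Medicare tax: $2,596.73 × 0.028 = $72.71
Parking deduction: $48.47
(Employer's $165.90 toward parking deduction is not withheld from the employee.)
Total deductions = $116.85 + $84.32 + $76.88 + $25.97 + $72.71 + $48.47 = $425.20
Net pay = $2,596.73 − $425.20 = $2,171.53

$2,171.53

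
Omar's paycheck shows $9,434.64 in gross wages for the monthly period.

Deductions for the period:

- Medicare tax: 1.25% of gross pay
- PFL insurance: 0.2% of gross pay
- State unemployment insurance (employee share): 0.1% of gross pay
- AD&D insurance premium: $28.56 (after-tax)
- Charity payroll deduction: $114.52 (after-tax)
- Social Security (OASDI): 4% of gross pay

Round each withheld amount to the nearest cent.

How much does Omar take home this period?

Medicare tax: $9,434.64 × 0.0125 = $117.93
PFL insurance: $9,434.64 × 0.002 = $18.87
State unemployment insurance (employee share): $9,434.64 × 0.001 = $9.43
Social Security (OASDI): $9,434.64 × 0.04 = $377.39
AD&D insurance premium: $28.56
Charity payroll deduction: $114.52
Total deductions = $117.93 + $18.87 + $9.43 + $377.39 + $28.56 + $114.52 = $666.70
Net pay = $9,434.64 − $666.70 = $8,767.94

$8,767.94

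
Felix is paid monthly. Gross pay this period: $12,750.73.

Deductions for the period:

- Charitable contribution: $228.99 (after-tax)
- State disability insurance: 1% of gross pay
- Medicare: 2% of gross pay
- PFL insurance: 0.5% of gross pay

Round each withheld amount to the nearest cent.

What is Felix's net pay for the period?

$12,075.47

PFL insurance: $12,750.73 × 0.005 = $63.75
State disability insurance: $12,750.73 × 0.01 = $127.51
Medicare: $12,750.73 × 0.02 = $255.01
Charitable contribution: $228.99
Total deductions = $63.75 + $127.51 + $255.01 + $228.99 = $675.26
Net pay = $12,750.73 − $675.26 = $12,075.47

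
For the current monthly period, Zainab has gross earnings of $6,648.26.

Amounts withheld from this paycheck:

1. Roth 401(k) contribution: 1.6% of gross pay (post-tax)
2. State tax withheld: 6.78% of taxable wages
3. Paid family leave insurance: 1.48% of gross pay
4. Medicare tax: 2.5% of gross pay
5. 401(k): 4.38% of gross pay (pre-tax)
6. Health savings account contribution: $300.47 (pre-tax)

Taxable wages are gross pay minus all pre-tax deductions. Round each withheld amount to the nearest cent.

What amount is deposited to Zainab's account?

$5,274.99

401(k): $6,648.26 × 0.0438 = $291.19
Health savings account contribution: $300.47
Pre-tax total = $291.19 + $300.47 = $591.66
Taxable wages = $6,648.26 − $591.66 = $6,056.60
State tax withheld: $6,056.60 × 0.0678 = $410.64
Medicare tax: $6,648.26 × 0.025 = $166.21
Paid family leave insurance: $6,648.26 × 0.0148 = $98.39
Roth 401(k) contribution: $6,648.26 × 0.016 = $106.37
Total deductions = $291.19 + $300.47 + $410.64 + $166.21 + $98.39 + $106.37 = $1,373.27
Net pay = $6,648.26 − $1,373.27 = $5,274.99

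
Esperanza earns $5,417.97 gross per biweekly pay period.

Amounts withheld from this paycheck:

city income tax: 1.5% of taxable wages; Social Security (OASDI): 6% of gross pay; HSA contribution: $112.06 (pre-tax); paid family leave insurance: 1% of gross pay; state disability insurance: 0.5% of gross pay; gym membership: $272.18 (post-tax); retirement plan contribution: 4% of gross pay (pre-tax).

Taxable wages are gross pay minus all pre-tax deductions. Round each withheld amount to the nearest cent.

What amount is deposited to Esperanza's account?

HSA contribution: $112.06
Retirement plan contribution: $5,417.97 × 0.04 = $216.72
Pre-tax total = $112.06 + $216.72 = $328.78
Taxable wages = $5,417.97 − $328.78 = $5,089.19
City income tax: $5,089.19 × 0.015 = $76.34
State disability insurance: $5,417.97 × 0.005 = $27.09
Social Security (OASDI): $5,417.97 × 0.06 = $325.08
Paid family leave insurance: $5,417.97 × 0.01 = $54.18
Gym membership: $272.18
Total deductions = $112.06 + $216.72 + $76.34 + $27.09 + $325.08 + $54.18 + $272.18 = $1,083.65
Net pay = $5,417.97 − $1,083.65 = $4,334.32

$4,334.32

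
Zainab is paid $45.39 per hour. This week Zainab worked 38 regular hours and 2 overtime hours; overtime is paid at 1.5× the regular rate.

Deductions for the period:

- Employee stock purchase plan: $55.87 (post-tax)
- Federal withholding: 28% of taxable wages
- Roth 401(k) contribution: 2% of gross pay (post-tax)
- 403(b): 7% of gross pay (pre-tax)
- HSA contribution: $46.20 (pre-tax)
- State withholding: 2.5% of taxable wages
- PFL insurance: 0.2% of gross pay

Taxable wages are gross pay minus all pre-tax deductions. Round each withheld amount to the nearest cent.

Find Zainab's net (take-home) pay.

$1073.93

Regular pay: 38 × $45.39 = $1724.82
Overtime pay: 2 × $45.39 × 1.5 = $136.17
Gross pay = $1724.82 + $136.17 = $1860.99
HSA contribution: $46.20
403(b): $1860.99 × 0.07 = $130.27
Pre-tax total = $46.20 + $130.27 = $176.47
Taxable wages = $1860.99 − $176.47 = $1684.52
Federal withholding: $1684.52 × 0.28 = $471.67
State withholding: $1684.52 × 0.025 = $42.11
PFL insurance: $1860.99 × 0.002 = $3.72
Roth 401(k) contribution: $1860.99 × 0.02 = $37.22
Employee stock purchase plan: $55.87
Total deductions = $46.20 + $130.27 + $471.67 + $42.11 + $3.72 + $37.22 + $55.87 = $787.06
Net pay = $1860.99 − $787.06 = $1073.93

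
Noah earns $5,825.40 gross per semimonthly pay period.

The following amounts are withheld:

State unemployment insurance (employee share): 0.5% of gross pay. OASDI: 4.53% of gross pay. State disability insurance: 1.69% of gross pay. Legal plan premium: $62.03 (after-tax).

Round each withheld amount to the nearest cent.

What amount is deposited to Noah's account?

State disability insurance: $5,825.40 × 0.0169 = $98.45
OASDI: $5,825.40 × 0.0453 = $263.89
State unemployment insurance (employee share): $5,825.40 × 0.005 = $29.13
Legal plan premium: $62.03
Total deductions = $98.45 + $263.89 + $29.13 + $62.03 = $453.50
Net pay = $5,825.40 − $453.50 = $5,371.90

$5,371.90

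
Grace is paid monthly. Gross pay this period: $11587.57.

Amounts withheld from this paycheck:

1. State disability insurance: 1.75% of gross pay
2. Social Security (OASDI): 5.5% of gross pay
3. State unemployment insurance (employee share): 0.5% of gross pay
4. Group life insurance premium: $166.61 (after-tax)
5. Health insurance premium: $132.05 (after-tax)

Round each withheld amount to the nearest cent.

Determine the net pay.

$10390.87

State disability insurance: $11587.57 × 0.0175 = $202.78
Social Security (OASDI): $11587.57 × 0.055 = $637.32
State unemployment insurance (employee share): $11587.57 × 0.005 = $57.94
Health insurance premium: $132.05
Group life insurance premium: $166.61
Total deductions = $202.78 + $637.32 + $57.94 + $132.05 + $166.61 = $1196.70
Net pay = $11587.57 − $1196.70 = $10390.87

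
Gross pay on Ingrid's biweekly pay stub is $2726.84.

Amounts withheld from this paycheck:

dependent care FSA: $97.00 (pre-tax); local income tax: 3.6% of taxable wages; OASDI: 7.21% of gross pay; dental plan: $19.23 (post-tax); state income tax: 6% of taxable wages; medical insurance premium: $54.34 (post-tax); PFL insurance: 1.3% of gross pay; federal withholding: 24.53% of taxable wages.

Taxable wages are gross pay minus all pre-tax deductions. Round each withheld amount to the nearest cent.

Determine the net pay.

Dependent care FSA: $97.00
Taxable wages = $2726.84 − $97.00 = $2629.84
Local income tax: $2629.84 × 0.036 = $94.67
State income tax: $2629.84 × 0.06 = $157.79
Federal withholding: $2629.84 × 0.2453 = $645.10
OASDI: $2726.84 × 0.0721 = $196.61
PFL insurance: $2726.84 × 0.013 = $35.45
Dental plan: $19.23
Medical insurance premium: $54.34
Total deductions = $97.00 + $94.67 + $157.79 + $645.10 + $196.61 + $35.45 + $19.23 + $54.34 = $1300.19
Net pay = $2726.84 − $1300.19 = $1426.65

$1426.65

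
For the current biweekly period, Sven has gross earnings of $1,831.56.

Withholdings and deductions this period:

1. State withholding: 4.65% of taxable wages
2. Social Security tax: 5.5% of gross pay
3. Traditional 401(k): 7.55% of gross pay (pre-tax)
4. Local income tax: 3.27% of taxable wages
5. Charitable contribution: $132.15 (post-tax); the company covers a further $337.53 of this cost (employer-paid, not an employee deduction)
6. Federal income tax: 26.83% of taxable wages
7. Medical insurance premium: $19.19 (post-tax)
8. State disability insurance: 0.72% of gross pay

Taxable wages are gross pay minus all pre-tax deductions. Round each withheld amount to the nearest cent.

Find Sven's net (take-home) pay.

Traditional 401(k): $1,831.56 × 0.0755 = $138.28
Taxable wages = $1,831.56 − $138.28 = $1,693.28
Federal income tax: $1,693.28 × 0.2683 = $454.31
Local income tax: $1,693.28 × 0.0327 = $55.37
State withholding: $1,693.28 × 0.0465 = $78.74
Social Security tax: $1,831.56 × 0.055 = $100.74
State disability insurance: $1,831.56 × 0.0072 = $13.19
Medical insurance premium: $19.19
Charitable contribution: $132.15
(Employer's $337.53 toward charitable contribution is not withheld from the employee.)
Total deductions = $138.28 + $454.31 + $55.37 + $78.74 + $100.74 + $13.19 + $19.19 + $132.15 = $991.97
Net pay = $1,831.56 − $991.97 = $839.59

$839.59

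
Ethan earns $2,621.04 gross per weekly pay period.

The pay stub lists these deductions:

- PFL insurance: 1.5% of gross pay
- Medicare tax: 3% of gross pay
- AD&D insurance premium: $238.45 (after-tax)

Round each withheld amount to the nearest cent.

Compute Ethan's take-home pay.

Medicare tax: $2,621.04 × 0.03 = $78.63
PFL insurance: $2,621.04 × 0.015 = $39.32
AD&D insurance premium: $238.45
Total deductions = $78.63 + $39.32 + $238.45 = $356.40
Net pay = $2,621.04 − $356.40 = $2,264.64

$2,264.64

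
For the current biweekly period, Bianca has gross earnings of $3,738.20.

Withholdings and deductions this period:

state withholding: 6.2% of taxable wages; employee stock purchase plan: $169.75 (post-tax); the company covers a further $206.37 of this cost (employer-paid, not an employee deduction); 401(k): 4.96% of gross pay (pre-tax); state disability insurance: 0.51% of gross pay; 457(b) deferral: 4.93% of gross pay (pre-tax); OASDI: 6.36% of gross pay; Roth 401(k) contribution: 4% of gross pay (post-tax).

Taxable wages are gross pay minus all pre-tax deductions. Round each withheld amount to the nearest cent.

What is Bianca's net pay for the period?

$2,583.56

457(b) deferral: $3,738.20 × 0.0493 = $184.29
401(k): $3,738.20 × 0.0496 = $185.41
Pre-tax total = $184.29 + $185.41 = $369.70
Taxable wages = $3,738.20 − $369.70 = $3,368.50
State withholding: $3,368.50 × 0.062 = $208.85
State disability insurance: $3,738.20 × 0.0051 = $19.06
OASDI: $3,738.20 × 0.0636 = $237.75
Roth 401(k) contribution: $3,738.20 × 0.04 = $149.53
Employee stock purchase plan: $169.75
(Employer's $206.37 toward employee stock purchase plan is not withheld from the employee.)
Total deductions = $184.29 + $185.41 + $208.85 + $19.06 + $237.75 + $149.53 + $169.75 = $1,154.64
Net pay = $3,738.20 − $1,154.64 = $2,583.56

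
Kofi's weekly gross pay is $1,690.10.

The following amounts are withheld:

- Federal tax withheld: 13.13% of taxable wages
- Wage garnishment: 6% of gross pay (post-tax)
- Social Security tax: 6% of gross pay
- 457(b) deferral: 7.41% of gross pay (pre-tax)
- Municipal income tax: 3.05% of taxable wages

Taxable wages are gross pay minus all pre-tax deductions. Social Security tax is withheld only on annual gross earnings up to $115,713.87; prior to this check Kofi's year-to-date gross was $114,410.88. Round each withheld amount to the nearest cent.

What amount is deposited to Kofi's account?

457(b) deferral: $1,690.10 × 0.0741 = $125.24
Taxable wages = $1,690.10 − $125.24 = $1,564.86
Federal tax withheld: $1,564.86 × 0.1313 = $205.47
Municipal income tax: $1,564.86 × 0.0305 = $47.73
Social Security tax: only $115,713.87 − $114,410.88 = $1,302.99 of this check is subject → $1,302.99 × 0.06 = $78.18
Wage garnishment: $1,690.10 × 0.06 = $101.41
Total deductions = $125.24 + $205.47 + $47.73 + $78.18 + $101.41 = $558.03
Net pay = $1,690.10 − $558.03 = $1,132.07

$1,132.07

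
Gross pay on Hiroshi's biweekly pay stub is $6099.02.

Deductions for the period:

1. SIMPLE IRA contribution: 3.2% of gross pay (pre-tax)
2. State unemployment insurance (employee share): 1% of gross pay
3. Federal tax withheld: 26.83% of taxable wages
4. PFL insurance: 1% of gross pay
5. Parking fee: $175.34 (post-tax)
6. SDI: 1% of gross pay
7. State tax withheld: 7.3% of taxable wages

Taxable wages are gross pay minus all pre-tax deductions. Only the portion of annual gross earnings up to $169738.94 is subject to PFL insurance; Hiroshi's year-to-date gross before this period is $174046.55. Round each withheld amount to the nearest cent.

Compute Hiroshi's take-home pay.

$3591.55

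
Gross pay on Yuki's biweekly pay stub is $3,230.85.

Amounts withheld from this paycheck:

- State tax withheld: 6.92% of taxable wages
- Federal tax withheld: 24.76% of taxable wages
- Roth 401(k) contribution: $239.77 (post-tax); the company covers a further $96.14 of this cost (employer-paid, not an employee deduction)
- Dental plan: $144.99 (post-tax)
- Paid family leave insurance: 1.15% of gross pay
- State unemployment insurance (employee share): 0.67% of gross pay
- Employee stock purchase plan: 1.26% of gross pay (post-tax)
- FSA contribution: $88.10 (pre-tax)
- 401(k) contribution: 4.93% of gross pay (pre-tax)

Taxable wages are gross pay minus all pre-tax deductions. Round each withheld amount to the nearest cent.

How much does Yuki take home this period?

401(k) contribution: $3,230.85 × 0.0493 = $159.28
FSA contribution: $88.10
Pre-tax total = $159.28 + $88.10 = $247.38
Taxable wages = $3,230.85 − $247.38 = $2,983.47
Federal tax withheld: $2,983.47 × 0.2476 = $738.71
State tax withheld: $2,983.47 × 0.0692 = $206.46
State unemployment insurance (employee share): $3,230.85 × 0.0067 = $21.65
Paid family leave insurance: $3,230.85 × 0.0115 = $37.15
Employee stock purchase plan: $3,230.85 × 0.0126 = $40.71
Roth 401(k) contribution: $239.77
Dental plan: $144.99
(Employer's $96.14 toward Roth 401(k) contribution is not withheld from the employee.)
Total deductions = $159.28 + $88.10 + $738.71 + $206.46 + $21.65 + $37.15 + $40.71 + $239.77 + $144.99 = $1,676.82
Net pay = $3,230.85 − $1,676.82 = $1,554.03

$1,554.03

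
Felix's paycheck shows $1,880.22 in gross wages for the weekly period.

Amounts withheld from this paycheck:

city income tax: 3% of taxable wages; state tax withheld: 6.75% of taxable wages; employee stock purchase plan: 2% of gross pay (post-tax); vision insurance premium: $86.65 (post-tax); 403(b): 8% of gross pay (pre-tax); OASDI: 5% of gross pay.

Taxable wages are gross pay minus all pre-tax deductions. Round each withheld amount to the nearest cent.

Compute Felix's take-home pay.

403(b): $1,880.22 × 0.08 = $150.42
Taxable wages = $1,880.22 − $150.42 = $1,729.80
State tax withheld: $1,729.80 × 0.0675 = $116.76
City income tax: $1,729.80 × 0.03 = $51.89
OASDI: $1,880.22 × 0.05 = $94.01
Vision insurance premium: $86.65
Employee stock purchase plan: $1,880.22 × 0.02 = $37.60
Total deductions = $150.42 + $116.76 + $51.89 + $94.01 + $86.65 + $37.60 = $537.33
Net pay = $1,880.22 − $537.33 = $1,342.89

$1,342.89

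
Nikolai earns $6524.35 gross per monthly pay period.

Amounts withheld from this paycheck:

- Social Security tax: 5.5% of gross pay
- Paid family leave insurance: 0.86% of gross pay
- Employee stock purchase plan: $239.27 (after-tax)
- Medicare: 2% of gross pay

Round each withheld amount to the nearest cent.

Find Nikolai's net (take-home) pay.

$5739.64

Medicare: $6524.35 × 0.02 = $130.49
Paid family leave insurance: $6524.35 × 0.0086 = $56.11
Social Security tax: $6524.35 × 0.055 = $358.84
Employee stock purchase plan: $239.27
Total deductions = $130.49 + $56.11 + $358.84 + $239.27 = $784.71
Net pay = $6524.35 − $784.71 = $5739.64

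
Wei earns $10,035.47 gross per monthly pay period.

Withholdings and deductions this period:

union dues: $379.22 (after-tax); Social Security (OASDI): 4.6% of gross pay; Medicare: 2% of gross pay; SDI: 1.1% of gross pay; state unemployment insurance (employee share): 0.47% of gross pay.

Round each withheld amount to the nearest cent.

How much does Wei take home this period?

$8,836.35

State unemployment insurance (employee share): $10,035.47 × 0.0047 = $47.17
SDI: $10,035.47 × 0.011 = $110.39
Medicare: $10,035.47 × 0.02 = $200.71
Social Security (OASDI): $10,035.47 × 0.046 = $461.63
Union dues: $379.22
Total deductions = $47.17 + $110.39 + $200.71 + $461.63 + $379.22 = $1,199.12
Net pay = $10,035.47 − $1,199.12 = $8,836.35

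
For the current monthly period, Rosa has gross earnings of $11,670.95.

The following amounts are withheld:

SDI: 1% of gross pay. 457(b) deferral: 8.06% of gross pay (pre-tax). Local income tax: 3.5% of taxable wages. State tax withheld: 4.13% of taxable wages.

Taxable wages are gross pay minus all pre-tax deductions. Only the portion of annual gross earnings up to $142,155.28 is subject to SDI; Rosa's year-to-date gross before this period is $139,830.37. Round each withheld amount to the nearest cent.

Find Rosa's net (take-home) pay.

457(b) deferral: $11,670.95 × 0.0806 = $940.68
Taxable wages = $11,670.95 − $940.68 = $10,730.27
State tax withheld: $10,730.27 × 0.0413 = $443.16
Local income tax: $10,730.27 × 0.035 = $375.56
SDI: only $142,155.28 − $139,830.37 = $2,324.91 of this check is subject → $2,324.91 × 0.01 = $23.25
Total deductions = $940.68 + $443.16 + $375.56 + $23.25 = $1,782.65
Net pay = $11,670.95 − $1,782.65 = $9,888.30

$9,888.30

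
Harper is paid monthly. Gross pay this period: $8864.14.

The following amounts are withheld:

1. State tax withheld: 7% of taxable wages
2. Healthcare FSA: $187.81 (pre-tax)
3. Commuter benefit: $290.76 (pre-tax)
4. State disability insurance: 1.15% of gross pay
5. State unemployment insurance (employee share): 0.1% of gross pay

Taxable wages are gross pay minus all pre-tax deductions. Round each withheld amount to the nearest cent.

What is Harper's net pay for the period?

Commuter benefit: $290.76
Healthcare FSA: $187.81
Pre-tax total = $290.76 + $187.81 = $478.57
Taxable wages = $8864.14 − $478.57 = $8385.57
State tax withheld: $8385.57 × 0.07 = $586.99
State disability insurance: $8864.14 × 0.0115 = $101.94
State unemployment insurance (employee share): $8864.14 × 0.001 = $8.86
Total deductions = $290.76 + $187.81 + $586.99 + $101.94 + $8.86 = $1176.36
Net pay = $8864.14 − $1176.36 = $7687.78

$7687.78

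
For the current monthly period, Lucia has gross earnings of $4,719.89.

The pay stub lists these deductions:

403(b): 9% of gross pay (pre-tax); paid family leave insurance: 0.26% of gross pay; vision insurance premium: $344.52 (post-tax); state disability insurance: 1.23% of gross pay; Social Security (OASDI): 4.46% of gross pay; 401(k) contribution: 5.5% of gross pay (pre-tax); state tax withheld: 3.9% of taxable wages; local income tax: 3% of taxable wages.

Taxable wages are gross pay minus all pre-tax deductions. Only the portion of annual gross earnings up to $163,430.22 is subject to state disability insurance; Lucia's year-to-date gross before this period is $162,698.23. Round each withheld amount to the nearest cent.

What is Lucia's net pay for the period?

$3,180.76

403(b): $4,719.89 × 0.09 = $424.79
401(k) contribution: $4,719.89 × 0.055 = $259.59
Pre-tax total = $424.79 + $259.59 = $684.38
Taxable wages = $4,719.89 − $684.38 = $4,035.51
Local income tax: $4,035.51 × 0.03 = $121.07
State tax withheld: $4,035.51 × 0.039 = $157.38
Paid family leave insurance: $4,719.89 × 0.0026 = $12.27
State disability insurance: only $163,430.22 − $162,698.23 = $731.99 of this check is subject → $731.99 × 0.0123 = $9.00
Social Security (OASDI): $4,719.89 × 0.0446 = $210.51
Vision insurance premium: $344.52
Total deductions = $424.79 + $259.59 + $121.07 + $157.38 + $12.27 + $9.00 + $210.51 + $344.52 = $1,539.13
Net pay = $4,719.89 − $1,539.13 = $3,180.76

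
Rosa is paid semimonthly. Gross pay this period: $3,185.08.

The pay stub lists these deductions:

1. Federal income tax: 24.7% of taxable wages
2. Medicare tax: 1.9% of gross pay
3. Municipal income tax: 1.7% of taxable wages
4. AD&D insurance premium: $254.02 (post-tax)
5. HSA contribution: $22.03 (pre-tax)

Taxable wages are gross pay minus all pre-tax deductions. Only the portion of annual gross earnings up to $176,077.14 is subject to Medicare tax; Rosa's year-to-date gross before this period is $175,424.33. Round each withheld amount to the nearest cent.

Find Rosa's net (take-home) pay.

$2,061.59

HSA contribution: $22.03
Taxable wages = $3,185.08 − $22.03 = $3,163.05
Municipal income tax: $3,163.05 × 0.017 = $53.77
Federal income tax: $3,163.05 × 0.247 = $781.27
Medicare tax: only $176,077.14 − $175,424.33 = $652.81 of this check is subject → $652.81 × 0.019 = $12.40
AD&D insurance premium: $254.02
Total deductions = $22.03 + $53.77 + $781.27 + $12.40 + $254.02 = $1,123.49
Net pay = $3,185.08 − $1,123.49 = $2,061.59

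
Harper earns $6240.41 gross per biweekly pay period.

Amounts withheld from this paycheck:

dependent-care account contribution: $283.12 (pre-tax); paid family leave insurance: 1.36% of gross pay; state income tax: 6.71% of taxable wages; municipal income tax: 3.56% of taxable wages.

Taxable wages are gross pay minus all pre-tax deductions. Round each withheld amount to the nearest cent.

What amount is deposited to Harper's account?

Dependent-care account contribution: $283.12
Taxable wages = $6240.41 − $283.12 = $5957.29
State income tax: $5957.29 × 0.0671 = $399.73
Municipal income tax: $5957.29 × 0.0356 = $212.08
Paid family leave insurance: $6240.41 × 0.0136 = $84.87
Total deductions = $283.12 + $399.73 + $212.08 + $84.87 = $979.80
Net pay = $6240.41 − $979.80 = $5260.61

$5260.61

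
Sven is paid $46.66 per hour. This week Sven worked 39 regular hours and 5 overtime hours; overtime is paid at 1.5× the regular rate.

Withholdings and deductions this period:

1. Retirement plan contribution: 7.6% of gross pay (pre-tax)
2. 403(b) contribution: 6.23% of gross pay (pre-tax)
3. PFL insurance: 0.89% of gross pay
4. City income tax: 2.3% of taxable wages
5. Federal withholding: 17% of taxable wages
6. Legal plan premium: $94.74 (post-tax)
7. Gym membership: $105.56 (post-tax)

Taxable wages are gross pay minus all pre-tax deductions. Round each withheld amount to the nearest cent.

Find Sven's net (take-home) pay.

$1,289.17

Regular pay: 39 × $46.66 = $1,819.74
Overtime pay: 5 × $46.66 × 1.5 = $349.95
Gross pay = $1,819.74 + $349.95 = $2,169.69
Retirement plan contribution: $2,169.69 × 0.076 = $164.90
403(b) contribution: $2,169.69 × 0.0623 = $135.17
Pre-tax total = $164.90 + $135.17 = $300.07
Taxable wages = $2,169.69 − $300.07 = $1,869.62
City income tax: $1,869.62 × 0.023 = $43.00
Federal withholding: $1,869.62 × 0.17 = $317.84
PFL insurance: $2,169.69 × 0.0089 = $19.31
Gym membership: $105.56
Legal plan premium: $94.74
Total deductions = $164.90 + $135.17 + $43.00 + $317.84 + $19.31 + $105.56 + $94.74 = $880.52
Net pay = $2,169.69 − $880.52 = $1,289.17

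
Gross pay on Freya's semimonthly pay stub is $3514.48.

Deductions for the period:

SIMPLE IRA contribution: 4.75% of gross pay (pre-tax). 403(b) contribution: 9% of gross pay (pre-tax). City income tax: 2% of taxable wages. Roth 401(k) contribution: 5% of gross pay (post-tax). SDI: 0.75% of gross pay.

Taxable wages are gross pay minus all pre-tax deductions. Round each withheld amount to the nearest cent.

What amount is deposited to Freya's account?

$2768.54

403(b) contribution: $3514.48 × 0.09 = $316.30
SIMPLE IRA contribution: $3514.48 × 0.0475 = $166.94
Pre-tax total = $316.30 + $166.94 = $483.24
Taxable wages = $3514.48 − $483.24 = $3031.24
City income tax: $3031.24 × 0.02 = $60.62
SDI: $3514.48 × 0.0075 = $26.36
Roth 401(k) contribution: $3514.48 × 0.05 = $175.72
Total deductions = $316.30 + $166.94 + $60.62 + $26.36 + $175.72 = $745.94
Net pay = $3514.48 − $745.94 = $2768.54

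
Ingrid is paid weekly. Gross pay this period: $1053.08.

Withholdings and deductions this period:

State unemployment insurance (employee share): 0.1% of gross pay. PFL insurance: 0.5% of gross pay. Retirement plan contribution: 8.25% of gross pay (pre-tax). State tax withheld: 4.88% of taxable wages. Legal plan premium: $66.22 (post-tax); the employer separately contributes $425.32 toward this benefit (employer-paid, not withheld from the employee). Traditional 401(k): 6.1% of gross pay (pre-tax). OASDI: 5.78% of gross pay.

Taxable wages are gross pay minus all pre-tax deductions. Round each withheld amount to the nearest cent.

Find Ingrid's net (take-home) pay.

Retirement plan contribution: $1053.08 × 0.0825 = $86.88
Traditional 401(k): $1053.08 × 0.061 = $64.24
Pre-tax total = $86.88 + $64.24 = $151.12
Taxable wages = $1053.08 − $151.12 = $901.96
State tax withheld: $901.96 × 0.0488 = $44.02
PFL insurance: $1053.08 × 0.005 = $5.27
OASDI: $1053.08 × 0.0578 = $60.87
State unemployment insurance (employee share): $1053.08 × 0.001 = $1.05
Legal plan premium: $66.22
(Employer's $425.32 toward legal plan premium is not withheld from the employee.)
Total deductions = $86.88 + $64.24 + $44.02 + $5.27 + $60.87 + $1.05 + $66.22 = $328.55
Net pay = $1053.08 − $328.55 = $724.53

$724.53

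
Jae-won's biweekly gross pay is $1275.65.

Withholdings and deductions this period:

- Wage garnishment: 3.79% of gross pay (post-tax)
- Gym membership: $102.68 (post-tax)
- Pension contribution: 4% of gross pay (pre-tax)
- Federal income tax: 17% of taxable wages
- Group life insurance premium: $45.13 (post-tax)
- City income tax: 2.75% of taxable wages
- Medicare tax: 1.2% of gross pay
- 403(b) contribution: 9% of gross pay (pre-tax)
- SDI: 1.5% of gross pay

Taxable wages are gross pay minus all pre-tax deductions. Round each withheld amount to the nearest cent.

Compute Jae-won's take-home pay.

Pension contribution: $1275.65 × 0.04 = $51.03
403(b) contribution: $1275.65 × 0.09 = $114.81
Pre-tax total = $51.03 + $114.81 = $165.84
Taxable wages = $1275.65 − $165.84 = $1109.81
Federal income tax: $1109.81 × 0.17 = $188.67
City income tax: $1109.81 × 0.0275 = $30.52
SDI: $1275.65 × 0.015 = $19.13
Medicare tax: $1275.65 × 0.012 = $15.31
Wage garnishment: $1275.65 × 0.0379 = $48.35
Gym membership: $102.68
Group life insurance premium: $45.13
Total deductions = $51.03 + $114.81 + $188.67 + $30.52 + $19.13 + $15.31 + $48.35 + $102.68 + $45.13 = $615.63
Net pay = $1275.65 − $615.63 = $660.02

$660.02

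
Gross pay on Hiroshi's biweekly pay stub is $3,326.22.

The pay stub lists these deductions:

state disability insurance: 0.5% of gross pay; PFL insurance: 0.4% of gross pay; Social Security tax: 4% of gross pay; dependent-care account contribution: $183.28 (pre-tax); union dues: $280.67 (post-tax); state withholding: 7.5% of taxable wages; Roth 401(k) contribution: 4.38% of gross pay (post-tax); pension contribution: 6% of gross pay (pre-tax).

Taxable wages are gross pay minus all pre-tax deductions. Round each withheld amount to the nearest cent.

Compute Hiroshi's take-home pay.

Dependent-care account contribution: $183.28
Pension contribution: $3,326.22 × 0.06 = $199.57
Pre-tax total = $183.28 + $199.57 = $382.85
Taxable wages = $3,326.22 − $382.85 = $2,943.37
State withholding: $2,943.37 × 0.075 = $220.75
PFL insurance: $3,326.22 × 0.004 = $13.30
Social Security tax: $3,326.22 × 0.04 = $133.05
State disability insurance: $3,326.22 × 0.005 = $16.63
Union dues: $280.67
Roth 401(k) contribution: $3,326.22 × 0.0438 = $145.69
Total deductions = $183.28 + $199.57 + $220.75 + $13.30 + $133.05 + $16.63 + $280.67 + $145.69 = $1,192.94
Net pay = $3,326.22 − $1,192.94 = $2,133.28

$2,133.28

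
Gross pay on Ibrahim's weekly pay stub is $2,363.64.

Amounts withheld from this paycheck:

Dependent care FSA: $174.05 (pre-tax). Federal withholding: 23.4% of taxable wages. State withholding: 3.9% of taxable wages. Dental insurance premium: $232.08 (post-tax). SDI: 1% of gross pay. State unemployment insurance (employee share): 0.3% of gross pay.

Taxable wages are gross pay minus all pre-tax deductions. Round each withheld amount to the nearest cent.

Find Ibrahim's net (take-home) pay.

$1,329.03

Dependent care FSA: $174.05
Taxable wages = $2,363.64 − $174.05 = $2,189.59
Federal withholding: $2,189.59 × 0.234 = $512.36
State withholding: $2,189.59 × 0.039 = $85.39
State unemployment insurance (employee share): $2,363.64 × 0.003 = $7.09
SDI: $2,363.64 × 0.01 = $23.64
Dental insurance premium: $232.08
Total deductions = $174.05 + $512.36 + $85.39 + $7.09 + $23.64 + $232.08 = $1,034.61
Net pay = $2,363.64 − $1,034.61 = $1,329.03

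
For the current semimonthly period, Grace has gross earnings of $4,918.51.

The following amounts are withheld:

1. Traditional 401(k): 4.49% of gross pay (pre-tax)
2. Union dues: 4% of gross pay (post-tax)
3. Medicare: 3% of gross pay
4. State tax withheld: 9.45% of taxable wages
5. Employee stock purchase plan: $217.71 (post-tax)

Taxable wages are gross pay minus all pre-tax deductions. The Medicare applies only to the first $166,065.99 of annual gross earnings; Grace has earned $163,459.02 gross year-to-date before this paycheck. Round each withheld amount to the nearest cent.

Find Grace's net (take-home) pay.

Traditional 401(k): $4,918.51 × 0.0449 = $220.84
Taxable wages = $4,918.51 − $220.84 = $4,697.67
State tax withheld: $4,697.67 × 0.0945 = $443.93
Medicare: only $166,065.99 − $163,459.02 = $2,606.97 of this check is subject → $2,606.97 × 0.03 = $78.21
Employee stock purchase plan: $217.71
Union dues: $4,918.51 × 0.04 = $196.74
Total deductions = $220.84 + $443.93 + $78.21 + $217.71 + $196.74 = $1,157.43
Net pay = $4,918.51 − $1,157.43 = $3,761.08

$3,761.08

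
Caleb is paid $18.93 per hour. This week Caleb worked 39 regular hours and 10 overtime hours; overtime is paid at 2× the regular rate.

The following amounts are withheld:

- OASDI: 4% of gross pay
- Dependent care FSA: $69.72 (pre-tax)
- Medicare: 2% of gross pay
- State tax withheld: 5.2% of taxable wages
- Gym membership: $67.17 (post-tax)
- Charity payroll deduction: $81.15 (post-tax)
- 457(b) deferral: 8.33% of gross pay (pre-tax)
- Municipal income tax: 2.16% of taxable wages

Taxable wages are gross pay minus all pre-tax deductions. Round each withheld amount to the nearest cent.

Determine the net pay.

$668.56

Regular pay: 39 × $18.93 = $738.27
Overtime pay: 10 × $18.93 × 2 = $378.60
Gross pay = $738.27 + $378.60 = $1,116.87
Dependent care FSA: $69.72
457(b) deferral: $1,116.87 × 0.0833 = $93.04
Pre-tax total = $69.72 + $93.04 = $162.76
Taxable wages = $1,116.87 − $162.76 = $954.11
Municipal income tax: $954.11 × 0.0216 = $20.61
State tax withheld: $954.11 × 0.052 = $49.61
OASDI: $1,116.87 × 0.04 = $44.67
Medicare: $1,116.87 × 0.02 = $22.34
Charity payroll deduction: $81.15
Gym membership: $67.17
Total deductions = $69.72 + $93.04 + $20.61 + $49.61 + $44.67 + $22.34 + $81.15 + $67.17 = $448.31
Net pay = $1,116.87 − $448.31 = $668.56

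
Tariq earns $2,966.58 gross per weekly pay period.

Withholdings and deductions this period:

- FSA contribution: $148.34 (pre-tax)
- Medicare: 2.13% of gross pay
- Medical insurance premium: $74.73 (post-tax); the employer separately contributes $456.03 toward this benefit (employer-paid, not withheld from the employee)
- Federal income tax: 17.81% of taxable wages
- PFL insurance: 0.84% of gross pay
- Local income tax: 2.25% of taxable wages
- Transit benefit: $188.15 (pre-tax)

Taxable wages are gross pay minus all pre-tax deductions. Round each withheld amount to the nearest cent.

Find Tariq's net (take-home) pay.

$1,939.65

FSA contribution: $148.34
Transit benefit: $188.15
Pre-tax total = $148.34 + $188.15 = $336.49
Taxable wages = $2,966.58 − $336.49 = $2,630.09
Local income tax: $2,630.09 × 0.0225 = $59.18
Federal income tax: $2,630.09 × 0.1781 = $468.42
PFL insurance: $2,966.58 × 0.0084 = $24.92
Medicare: $2,966.58 × 0.0213 = $63.19
Medical insurance premium: $74.73
(Employer's $456.03 toward medical insurance premium is not withheld from the employee.)
Total deductions = $148.34 + $188.15 + $59.18 + $468.42 + $24.92 + $63.19 + $74.73 = $1,026.93
Net pay = $2,966.58 − $1,026.93 = $1,939.65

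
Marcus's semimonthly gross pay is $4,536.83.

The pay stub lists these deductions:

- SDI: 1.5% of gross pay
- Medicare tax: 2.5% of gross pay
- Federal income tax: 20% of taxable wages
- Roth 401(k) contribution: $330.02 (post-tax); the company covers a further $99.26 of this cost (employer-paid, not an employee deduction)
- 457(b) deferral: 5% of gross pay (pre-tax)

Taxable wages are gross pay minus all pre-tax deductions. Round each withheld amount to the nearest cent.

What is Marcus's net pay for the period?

457(b) deferral: $4,536.83 × 0.05 = $226.84
Taxable wages = $4,536.83 − $226.84 = $4,309.99
Federal income tax: $4,309.99 × 0.2 = $862.00
SDI: $4,536.83 × 0.015 = $68.05
Medicare tax: $4,536.83 × 0.025 = $113.42
Roth 401(k) contribution: $330.02
(Employer's $99.26 toward Roth 401(k) contribution is not withheld from the employee.)
Total deductions = $226.84 + $862.00 + $68.05 + $113.42 + $330.02 = $1,600.33
Net pay = $4,536.83 − $1,600.33 = $2,936.50

$2,936.50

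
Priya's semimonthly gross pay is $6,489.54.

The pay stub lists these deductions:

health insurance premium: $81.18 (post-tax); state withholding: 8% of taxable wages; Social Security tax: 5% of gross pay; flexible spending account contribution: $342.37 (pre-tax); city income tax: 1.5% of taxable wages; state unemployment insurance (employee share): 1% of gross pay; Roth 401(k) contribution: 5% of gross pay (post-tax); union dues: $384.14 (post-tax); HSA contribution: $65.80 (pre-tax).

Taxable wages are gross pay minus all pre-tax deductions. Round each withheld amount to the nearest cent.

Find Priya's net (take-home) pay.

$4,324.46

Flexible spending account contribution: $342.37
HSA contribution: $65.80
Pre-tax total = $342.37 + $65.80 = $408.17
Taxable wages = $6,489.54 − $408.17 = $6,081.37
City income tax: $6,081.37 × 0.015 = $91.22
State withholding: $6,081.37 × 0.08 = $486.51
State unemployment insurance (employee share): $6,489.54 × 0.01 = $64.90
Social Security tax: $6,489.54 × 0.05 = $324.48
Union dues: $384.14
Health insurance premium: $81.18
Roth 401(k) contribution: $6,489.54 × 0.05 = $324.48
Total deductions = $342.37 + $65.80 + $91.22 + $486.51 + $64.90 + $324.48 + $384.14 + $81.18 + $324.48 = $2,165.08
Net pay = $6,489.54 − $2,165.08 = $4,324.46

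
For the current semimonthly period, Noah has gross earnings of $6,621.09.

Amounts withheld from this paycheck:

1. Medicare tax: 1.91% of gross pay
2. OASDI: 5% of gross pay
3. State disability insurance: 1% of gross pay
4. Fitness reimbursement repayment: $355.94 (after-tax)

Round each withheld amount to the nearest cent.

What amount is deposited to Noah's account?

$5,741.43

OASDI: $6,621.09 × 0.05 = $331.05
State disability insurance: $6,621.09 × 0.01 = $66.21
Medicare tax: $6,621.09 × 0.0191 = $126.46
Fitness reimbursement repayment: $355.94
Total deductions = $331.05 + $66.21 + $126.46 + $355.94 = $879.66
Net pay = $6,621.09 − $879.66 = $5,741.43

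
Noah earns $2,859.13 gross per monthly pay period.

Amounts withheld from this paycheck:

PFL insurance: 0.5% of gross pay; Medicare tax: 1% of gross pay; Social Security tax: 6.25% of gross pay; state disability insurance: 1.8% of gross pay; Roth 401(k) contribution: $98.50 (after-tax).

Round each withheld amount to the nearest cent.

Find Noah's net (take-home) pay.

Medicare tax: $2,859.13 × 0.01 = $28.59
Social Security tax: $2,859.13 × 0.0625 = $178.70
PFL insurance: $2,859.13 × 0.005 = $14.30
State disability insurance: $2,859.13 × 0.018 = $51.46
Roth 401(k) contribution: $98.50
Total deductions = $28.59 + $178.70 + $14.30 + $51.46 + $98.50 = $371.55
Net pay = $2,859.13 − $371.55 = $2,487.58

$2,487.58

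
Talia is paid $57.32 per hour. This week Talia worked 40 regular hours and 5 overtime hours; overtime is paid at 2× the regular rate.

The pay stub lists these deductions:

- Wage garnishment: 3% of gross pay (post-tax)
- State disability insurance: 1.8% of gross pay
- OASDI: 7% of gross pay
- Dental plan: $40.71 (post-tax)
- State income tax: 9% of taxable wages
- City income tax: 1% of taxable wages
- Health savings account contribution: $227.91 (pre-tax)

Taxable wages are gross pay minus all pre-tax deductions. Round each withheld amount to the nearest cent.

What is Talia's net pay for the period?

$1995.38

Regular pay: 40 × $57.32 = $2292.80
Overtime pay: 5 × $57.32 × 2 = $573.20
Gross pay = $2292.80 + $573.20 = $2866.00
Health savings account contribution: $227.91
Taxable wages = $2866.00 − $227.91 = $2638.09
City income tax: $2638.09 × 0.01 = $26.38
State income tax: $2638.09 × 0.09 = $237.43
State disability insurance: $2866.00 × 0.018 = $51.59
OASDI: $2866.00 × 0.07 = $200.62
Dental plan: $40.71
Wage garnishment: $2866.00 × 0.03 = $85.98
Total deductions = $227.91 + $26.38 + $237.43 + $51.59 + $200.62 + $40.71 + $85.98 = $870.62
Net pay = $2866.00 − $870.62 = $1995.38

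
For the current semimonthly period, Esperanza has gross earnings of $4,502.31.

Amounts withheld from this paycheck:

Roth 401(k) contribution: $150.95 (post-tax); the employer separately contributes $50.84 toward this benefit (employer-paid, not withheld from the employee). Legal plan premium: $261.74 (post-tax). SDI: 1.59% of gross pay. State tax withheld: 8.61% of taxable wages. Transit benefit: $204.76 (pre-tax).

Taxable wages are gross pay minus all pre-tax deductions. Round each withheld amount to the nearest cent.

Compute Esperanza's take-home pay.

Transit benefit: $204.76
Taxable wages = $4,502.31 − $204.76 = $4,297.55
State tax withheld: $4,297.55 × 0.0861 = $370.02
SDI: $4,502.31 × 0.0159 = $71.59
Roth 401(k) contribution: $150.95
Legal plan premium: $261.74
(Employer's $50.84 toward Roth 401(k) contribution is not withheld from the employee.)
Total deductions = $204.76 + $370.02 + $71.59 + $150.95 + $261.74 = $1,059.06
Net pay = $4,502.31 − $1,059.06 = $3,443.25

$3,443.25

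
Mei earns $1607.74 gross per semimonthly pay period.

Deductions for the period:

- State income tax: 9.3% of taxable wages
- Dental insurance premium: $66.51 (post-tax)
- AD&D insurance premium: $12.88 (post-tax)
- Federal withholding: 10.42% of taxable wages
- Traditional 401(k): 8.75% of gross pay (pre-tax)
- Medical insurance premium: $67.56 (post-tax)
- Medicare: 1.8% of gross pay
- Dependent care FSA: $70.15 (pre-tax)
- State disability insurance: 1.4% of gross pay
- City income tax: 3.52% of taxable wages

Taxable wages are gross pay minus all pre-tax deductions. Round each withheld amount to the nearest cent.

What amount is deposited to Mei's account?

$873.87

Traditional 401(k): $1607.74 × 0.0875 = $140.68
Dependent care FSA: $70.15
Pre-tax total = $140.68 + $70.15 = $210.83
Taxable wages = $1607.74 − $210.83 = $1396.91
City income tax: $1396.91 × 0.0352 = $49.17
Federal withholding: $1396.91 × 0.1042 = $145.56
State income tax: $1396.91 × 0.093 = $129.91
State disability insurance: $1607.74 × 0.014 = $22.51
Medicare: $1607.74 × 0.018 = $28.94
AD&D insurance premium: $12.88
Dental insurance premium: $66.51
Medical insurance premium: $67.56
Total deductions = $140.68 + $70.15 + $49.17 + $145.56 + $129.91 + $22.51 + $28.94 + $12.88 + $66.51 + $67.56 = $733.87
Net pay = $1607.74 − $733.87 = $873.87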